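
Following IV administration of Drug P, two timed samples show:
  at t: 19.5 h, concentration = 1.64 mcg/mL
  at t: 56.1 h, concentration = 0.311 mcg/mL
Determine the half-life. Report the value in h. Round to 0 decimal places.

k = ln(C₁/C₂) / (t₂ − t₁) = ln(1.64/0.311) / (56.1 − 19.5)
  = 1.663 / 36.60 = 0.04544 h⁻¹
t½ = ln2 / k = 0.693147 / 0.04544 = 15.25 h

15 h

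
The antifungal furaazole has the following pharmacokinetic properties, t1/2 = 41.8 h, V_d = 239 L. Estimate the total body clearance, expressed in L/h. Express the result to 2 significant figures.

k = ln2 / t½ = 0.693147 / 41.8 = 0.01658 h⁻¹
CL = k × Vd = 0.01658 × 239 = 3.963 L/h

4.0 L/h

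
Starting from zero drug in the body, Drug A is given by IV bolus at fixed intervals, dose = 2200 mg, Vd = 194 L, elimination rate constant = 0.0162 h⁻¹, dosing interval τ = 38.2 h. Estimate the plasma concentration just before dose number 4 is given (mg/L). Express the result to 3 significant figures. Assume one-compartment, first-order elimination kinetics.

11.2 mg/L

C₀ per dose = Dose / Vd = 2200 / 194 = 11.34 mg/L
Fraction remaining after one interval: r = e^(−kτ) = e^(−0.01620 × 38.2) = 0.5386
Before dose 4, 3 doses have been given (aged 1τ, 2τ, 3τ).
C_trough = C₀ × (r + r² + … + r^3) = C₀ × r(1−r^3)/(1−r)
        = 11.34 × 0.5386 × (1 − 0.1562) / (1 − 0.5386) = 11.17 mg/L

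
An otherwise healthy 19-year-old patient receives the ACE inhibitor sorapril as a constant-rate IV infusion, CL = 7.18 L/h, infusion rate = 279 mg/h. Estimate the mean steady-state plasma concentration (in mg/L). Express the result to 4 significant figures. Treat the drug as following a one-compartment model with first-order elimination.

38.86 mg/L

At steady state Css = R₀ / CL = 279 / 7.180 = 38.86 mg/L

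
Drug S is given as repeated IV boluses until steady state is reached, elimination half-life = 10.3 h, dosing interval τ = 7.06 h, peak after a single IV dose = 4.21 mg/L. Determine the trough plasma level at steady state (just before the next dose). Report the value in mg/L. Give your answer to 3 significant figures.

6.92 mg/L

k = ln2 / t½ = 0.693147 / 10.3 = 0.06730 h⁻¹
e^(−kτ) = e^(−0.06730 × 7.06) = 0.6218
Accumulation ratio R = 1 / (1 − e^(−kτ)) = 1 / (1 − 0.6218) = 2.644
Steady-state trough = C₀ × R × e^(−kτ) = 4.21 × 2.644 × 0.6218 = 6.921 mg/L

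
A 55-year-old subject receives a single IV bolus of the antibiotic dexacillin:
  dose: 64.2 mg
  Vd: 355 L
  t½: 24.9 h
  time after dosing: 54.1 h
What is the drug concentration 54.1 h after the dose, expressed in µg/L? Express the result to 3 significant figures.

40.1 µg/L

C₀ = Dose / Vd = 64.20 / 355 = 0.1808 mg/L
k = ln2 / t½ = 0.693147 / 24.9 = 0.02784 h⁻¹
C = C₀ · e^(−k·t) = 0.1808 × e^(−0.02784 × 54.1)
  = 0.1808 × 0.2218 = 0.04010 mg/L
Convert: 0.04010 mg/L × 1000 = 40.10 µg/L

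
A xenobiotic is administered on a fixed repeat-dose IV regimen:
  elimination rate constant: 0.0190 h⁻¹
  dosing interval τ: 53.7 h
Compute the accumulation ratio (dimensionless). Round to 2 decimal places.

e^(−kτ) = e^(−0.01900 × 53.7) = 0.3605
Accumulation ratio R = 1 / (1 − e^(−kτ)) = 1 / (1 − 0.3605) = 1.564

1.56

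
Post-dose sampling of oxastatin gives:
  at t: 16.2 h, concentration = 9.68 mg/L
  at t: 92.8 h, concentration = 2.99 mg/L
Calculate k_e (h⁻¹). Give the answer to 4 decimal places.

0.0153 h⁻¹

k = ln(C₁/C₂) / (t₂ − t₁) = ln(9.68/2.99) / (92.8 − 16.2)
  = 1.175 / 76.60 = 0.01534 h⁻¹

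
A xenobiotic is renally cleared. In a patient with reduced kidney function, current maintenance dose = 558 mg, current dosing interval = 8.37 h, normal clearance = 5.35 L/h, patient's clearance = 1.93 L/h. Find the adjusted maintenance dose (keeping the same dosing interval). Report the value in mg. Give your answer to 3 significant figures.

To keep the same average steady-state level, dosing rate must scale with clearance.
CL ratio = 1.93 / 5.35 = 0.3607
New dose (same interval) = 558 × 0.3607 = 201.3 mg

201 mg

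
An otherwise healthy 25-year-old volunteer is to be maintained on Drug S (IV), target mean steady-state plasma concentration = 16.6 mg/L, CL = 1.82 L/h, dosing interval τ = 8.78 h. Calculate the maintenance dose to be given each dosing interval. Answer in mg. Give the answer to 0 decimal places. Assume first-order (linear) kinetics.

At steady state, Dose/τ = Css × CL.
Dose = Css × CL × τ = 16.6 × 1.820 × 8.78 = 265.3 mg

265 mg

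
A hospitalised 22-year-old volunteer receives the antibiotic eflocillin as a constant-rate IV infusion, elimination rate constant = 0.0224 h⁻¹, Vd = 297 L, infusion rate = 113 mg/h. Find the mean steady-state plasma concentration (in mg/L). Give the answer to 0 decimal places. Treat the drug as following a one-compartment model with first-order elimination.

CL = k × Vd = 0.02240 × 297 = 6.653 L/h
At steady state Css = R₀ / CL = 113 / 6.653 = 16.98 mg/L

17 mg/L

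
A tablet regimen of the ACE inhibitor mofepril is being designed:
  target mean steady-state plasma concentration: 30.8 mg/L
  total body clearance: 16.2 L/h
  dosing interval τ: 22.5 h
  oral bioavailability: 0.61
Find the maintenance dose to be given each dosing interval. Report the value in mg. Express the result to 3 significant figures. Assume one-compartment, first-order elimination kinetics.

At steady state, F × (Dose/τ) = Css × CL.
Dose = Css × CL × τ / F = 30.8 × 16.20 × 22.5 / 0.61 = 18400 mg

18400 mg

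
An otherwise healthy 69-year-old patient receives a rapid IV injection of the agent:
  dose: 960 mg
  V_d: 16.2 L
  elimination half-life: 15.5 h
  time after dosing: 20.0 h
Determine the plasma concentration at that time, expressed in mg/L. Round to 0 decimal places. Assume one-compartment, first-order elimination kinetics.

24 mg/L

C₀ = Dose / Vd = 960.0 / 16.2 = 59.26 mg/L
k = ln2 / t½ = 0.693147 / 15.5 = 0.04472 h⁻¹
C = C₀ · e^(−k·t) = 59.26 × e^(−0.04472 × 20.0)
  = 59.26 × 0.4089 = 24.23 mg/L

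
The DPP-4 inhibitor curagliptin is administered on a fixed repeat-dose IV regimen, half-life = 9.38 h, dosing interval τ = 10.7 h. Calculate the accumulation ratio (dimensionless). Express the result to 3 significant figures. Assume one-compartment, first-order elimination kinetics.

1.83

k = ln2 / t½ = 0.693147 / 9.38 = 0.07390 h⁻¹
e^(−kτ) = e^(−0.07390 × 10.7) = 0.4535
Accumulation ratio R = 1 / (1 − e^(−kτ)) = 1 / (1 − 0.4535) = 1.830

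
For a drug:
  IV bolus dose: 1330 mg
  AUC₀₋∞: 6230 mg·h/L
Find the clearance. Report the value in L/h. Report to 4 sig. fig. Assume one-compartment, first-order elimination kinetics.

CL = Dose / AUC = 1330 / 6230 = 0.2135 L/h

0.2135 L/h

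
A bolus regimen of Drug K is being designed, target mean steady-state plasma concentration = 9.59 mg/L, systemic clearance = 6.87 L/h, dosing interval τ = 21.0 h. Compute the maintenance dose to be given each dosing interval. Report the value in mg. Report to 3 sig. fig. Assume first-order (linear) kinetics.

At steady state, Dose/τ = Css × CL.
Dose = Css × CL × τ = 9.59 × 6.870 × 21.0 = 1384 mg

1380 mg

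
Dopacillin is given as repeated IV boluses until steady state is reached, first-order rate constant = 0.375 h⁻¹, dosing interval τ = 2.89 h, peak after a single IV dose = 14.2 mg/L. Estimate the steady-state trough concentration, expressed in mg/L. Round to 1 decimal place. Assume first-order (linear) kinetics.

7.3 mg/L

e^(−kτ) = e^(−0.3750 × 2.89) = 0.3383
Accumulation ratio R = 1 / (1 − e^(−kτ)) = 1 / (1 − 0.3383) = 1.511
Steady-state trough = C₀ × R × e^(−kτ) = 14.2 × 1.511 × 0.3383 = 7.259 mg/L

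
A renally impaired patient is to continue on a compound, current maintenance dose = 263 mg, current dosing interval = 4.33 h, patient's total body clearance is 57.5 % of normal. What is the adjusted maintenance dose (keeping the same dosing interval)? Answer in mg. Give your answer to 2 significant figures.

150 mg

To keep the same average steady-state level, dosing rate must scale with clearance.
CL ratio = 57.5 / 100 = 0.5750
New dose (same interval) = 263 × 0.5750 = 151.2 mg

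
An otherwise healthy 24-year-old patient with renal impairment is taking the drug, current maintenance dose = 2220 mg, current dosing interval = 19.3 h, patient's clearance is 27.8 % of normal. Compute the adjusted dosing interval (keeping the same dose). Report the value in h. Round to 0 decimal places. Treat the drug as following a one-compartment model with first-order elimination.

To keep the same average steady-state level, dosing rate must scale with clearance.
CL ratio = 27.8 / 100 = 0.2780
New interval (same dose) = 19.3 / 0.2780 = 69.42 h

69 h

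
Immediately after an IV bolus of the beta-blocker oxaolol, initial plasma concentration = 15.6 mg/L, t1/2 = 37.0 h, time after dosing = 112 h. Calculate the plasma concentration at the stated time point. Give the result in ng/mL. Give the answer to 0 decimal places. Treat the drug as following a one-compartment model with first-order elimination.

1914 ng/mL

k = ln2 / t½ = 0.693147 / 37.0 = 0.01873 h⁻¹
C = C₀ · e^(−k·t) = 15.60 × e^(−0.01873 × 112)
  = 15.60 × 0.1227 = 1.914 mg/L
Convert: 1.914 mg/L × 1000 = 1914 ng/mL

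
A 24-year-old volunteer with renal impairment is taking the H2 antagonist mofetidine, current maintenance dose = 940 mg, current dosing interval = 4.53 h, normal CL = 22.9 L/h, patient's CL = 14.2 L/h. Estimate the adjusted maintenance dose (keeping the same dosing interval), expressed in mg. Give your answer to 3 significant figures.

583 mg

To keep the same average steady-state level, dosing rate must scale with clearance.
CL ratio = 14.2 / 22.9 = 0.6201
New dose (same interval) = 940 × 0.6201 = 582.9 mg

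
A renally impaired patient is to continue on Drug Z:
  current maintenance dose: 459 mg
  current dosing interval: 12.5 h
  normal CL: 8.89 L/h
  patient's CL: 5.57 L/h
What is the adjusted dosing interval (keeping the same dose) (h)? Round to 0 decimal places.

20 h

To keep the same average steady-state level, dosing rate must scale with clearance.
CL ratio = 5.57 / 8.89 = 0.6265
New interval (same dose) = 12.5 / 0.6265 = 19.95 h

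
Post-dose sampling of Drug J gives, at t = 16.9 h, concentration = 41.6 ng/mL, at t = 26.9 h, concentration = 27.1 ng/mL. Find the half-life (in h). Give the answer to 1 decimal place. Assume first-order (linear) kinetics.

k = ln(C₁/C₂) / (t₂ − t₁) = ln(41.6/27.1) / (26.9 − 16.9)
  = 0.4286 / 10.00 = 0.04286 h⁻¹
t½ = ln2 / k = 0.693147 / 0.04286 = 16.17 h

16.2 h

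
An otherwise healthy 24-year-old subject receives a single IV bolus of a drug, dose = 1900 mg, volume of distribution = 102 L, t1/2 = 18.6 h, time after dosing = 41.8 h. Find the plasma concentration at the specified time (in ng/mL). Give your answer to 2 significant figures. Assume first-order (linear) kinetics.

3900 ng/mL

C₀ = Dose / Vd = 1900 / 102 = 18.63 mg/L
k = ln2 / t½ = 0.693147 / 18.6 = 0.03727 h⁻¹
C = C₀ · e^(−k·t) = 18.63 × e^(−0.03727 × 41.8)
  = 18.63 × 0.2106 = 3.923 mg/L
Convert: 3.923 mg/L × 1000 = 3923 ng/mL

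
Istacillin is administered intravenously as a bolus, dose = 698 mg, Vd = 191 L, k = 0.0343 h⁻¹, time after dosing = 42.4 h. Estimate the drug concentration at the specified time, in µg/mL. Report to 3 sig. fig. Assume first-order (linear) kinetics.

0.854 µg/mL

C₀ = Dose / Vd = 698.0 / 191 = 3.654 mg/L
C = C₀ · e^(−k·t) = 3.654 × e^(−0.03430 × 42.4)
  = 3.654 × 0.2336 = 0.8536 mg/L
(0.8536 mg/L = 0.8536 µg/mL)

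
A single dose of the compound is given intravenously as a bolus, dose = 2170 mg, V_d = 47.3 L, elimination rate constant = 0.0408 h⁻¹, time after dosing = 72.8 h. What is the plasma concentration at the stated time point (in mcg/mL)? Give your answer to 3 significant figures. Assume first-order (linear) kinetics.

2.35 mcg/mL

C₀ = Dose / Vd = 2170 / 47.3 = 45.88 mg/L
C = C₀ · e^(−k·t) = 45.88 × e^(−0.04080 × 72.8)
  = 45.88 × 0.05129 = 2.353 mg/L
(2.353 mg/L = 2.353 mcg/mL)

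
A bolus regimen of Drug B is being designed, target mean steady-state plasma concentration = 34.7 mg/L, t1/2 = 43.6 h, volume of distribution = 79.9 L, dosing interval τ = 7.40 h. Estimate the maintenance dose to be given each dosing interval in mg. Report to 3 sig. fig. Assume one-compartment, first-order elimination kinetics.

k = ln2 / t½ = 0.693147 / 43.6 = 0.01590 h⁻¹
CL = k × Vd = 0.01590 × 79.9 = 1.270 L/h
At steady state, Dose/τ = Css × CL.
Dose = Css × CL × τ = 34.7 × 1.270 × 7.40 = 326.1 mg

326 mg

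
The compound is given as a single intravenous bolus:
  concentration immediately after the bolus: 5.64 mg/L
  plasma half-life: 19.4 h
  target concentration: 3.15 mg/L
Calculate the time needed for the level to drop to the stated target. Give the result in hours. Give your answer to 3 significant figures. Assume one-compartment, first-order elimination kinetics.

k = ln2 / t½ = 0.693147 / 19.4 = 0.03573 h⁻¹
t = ln(C₀ / C) / k = ln(5.640 / 3.15) / 0.03573
  = ln(1.790) / 0.03573 = 0.5822 / 0.03573 = 16.29 h

16.3 h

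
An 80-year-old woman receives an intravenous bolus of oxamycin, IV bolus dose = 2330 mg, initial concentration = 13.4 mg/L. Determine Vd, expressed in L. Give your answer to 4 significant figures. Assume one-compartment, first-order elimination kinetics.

Vd = Dose / C₀ = 2330 / 13.4 = 173.9 L

173.9 L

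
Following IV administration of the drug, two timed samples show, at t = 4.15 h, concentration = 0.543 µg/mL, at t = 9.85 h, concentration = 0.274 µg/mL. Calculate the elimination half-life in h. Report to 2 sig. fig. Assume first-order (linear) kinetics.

k = ln(C₁/C₂) / (t₂ − t₁) = ln(0.543/0.274) / (9.85 − 4.15)
  = 0.6840 / 5.700 = 0.1200 h⁻¹
t½ = ln2 / k = 0.693147 / 0.1200 = 5.776 h

5.8 h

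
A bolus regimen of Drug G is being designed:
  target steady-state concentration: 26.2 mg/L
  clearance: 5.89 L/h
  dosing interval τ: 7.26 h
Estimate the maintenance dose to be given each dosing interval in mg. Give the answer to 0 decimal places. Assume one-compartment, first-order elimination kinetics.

At steady state, Dose/τ = Css × CL.
Dose = Css × CL × τ = 26.2 × 5.890 × 7.26 = 1120 mg

1120 mg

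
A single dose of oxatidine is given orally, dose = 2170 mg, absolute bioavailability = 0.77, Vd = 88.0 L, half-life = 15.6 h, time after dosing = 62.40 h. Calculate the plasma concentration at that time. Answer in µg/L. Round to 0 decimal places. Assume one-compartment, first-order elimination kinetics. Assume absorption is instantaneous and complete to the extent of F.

Amount reaching circulation = F × Dose = 0.77 × 2170 = 1671 mg
C₀ = F·Dose / Vd = 1671 / 88.0 = 18.99 mg/L
k = ln2 / t½ = 0.693147 / 15.6 = 0.04443 h⁻¹
t / t½ = 62.40 / 15.6 = 4 half-lives
C = C₀ × (1/2)^4 = 18.99 × 0.06250 = 1.187 mg/L
Convert: 1.187 mg/L × 1000 = 1187 µg/L

1187 µg/L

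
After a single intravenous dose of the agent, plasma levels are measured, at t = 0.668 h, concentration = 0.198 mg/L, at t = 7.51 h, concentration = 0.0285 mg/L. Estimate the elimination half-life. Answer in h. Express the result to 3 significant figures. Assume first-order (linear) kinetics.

2.45 h

k = ln(C₁/C₂) / (t₂ − t₁) = ln(0.198/0.0285) / (7.51 − 0.668)
  = 1.938 / 6.842 = 0.2833 h⁻¹
t½ = ln2 / k = 0.693147 / 0.2833 = 2.447 h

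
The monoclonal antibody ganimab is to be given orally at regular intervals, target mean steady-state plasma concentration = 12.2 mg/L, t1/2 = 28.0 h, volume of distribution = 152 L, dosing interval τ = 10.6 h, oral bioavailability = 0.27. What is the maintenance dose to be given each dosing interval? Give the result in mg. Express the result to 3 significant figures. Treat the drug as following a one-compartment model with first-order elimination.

k = ln2 / t½ = 0.693147 / 28.0 = 0.02476 h⁻¹
CL = k × Vd = 0.02476 × 152 = 3.764 L/h
At steady state, F × (Dose/τ) = Css × CL.
Dose = Css × CL × τ / F = 12.2 × 3.764 × 10.6 / 0.27 = 1803 mg

1800 mg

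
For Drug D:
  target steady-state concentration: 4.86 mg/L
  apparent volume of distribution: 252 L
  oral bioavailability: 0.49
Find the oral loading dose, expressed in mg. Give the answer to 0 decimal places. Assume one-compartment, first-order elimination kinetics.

2499 mg

LD = Css × Vd / F = 4.86 × 252 / 0.49 = 2499 mg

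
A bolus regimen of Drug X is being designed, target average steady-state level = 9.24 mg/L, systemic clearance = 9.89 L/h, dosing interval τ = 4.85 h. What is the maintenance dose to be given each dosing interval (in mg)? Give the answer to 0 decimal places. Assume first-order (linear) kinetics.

At steady state, Dose/τ = Css × CL.
Dose = Css × CL × τ = 9.24 × 9.890 × 4.85 = 443.2 mg

443 mg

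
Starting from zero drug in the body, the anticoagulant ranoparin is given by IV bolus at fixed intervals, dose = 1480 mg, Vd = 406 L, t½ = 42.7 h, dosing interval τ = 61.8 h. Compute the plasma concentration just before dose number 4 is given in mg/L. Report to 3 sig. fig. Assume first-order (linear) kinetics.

2.01 mg/L

C₀ per dose = Dose / Vd = 1480 / 406 = 3.645 mg/L
k = ln2 / t½ = 0.693147 / 42.7 = 0.01623 h⁻¹
Fraction remaining after one interval: r = e^(−kτ) = e^(−0.01623 × 61.8) = 0.3668
Before dose 4, 3 doses have been given (aged 1τ, 2τ, 3τ).
C_trough = C₀ × (r + r² + … + r^3) = C₀ × r(1−r^3)/(1−r)
        = 3.645 × 0.3668 × (1 − 0.04935) / (1 − 0.3668) = 2.007 mg/L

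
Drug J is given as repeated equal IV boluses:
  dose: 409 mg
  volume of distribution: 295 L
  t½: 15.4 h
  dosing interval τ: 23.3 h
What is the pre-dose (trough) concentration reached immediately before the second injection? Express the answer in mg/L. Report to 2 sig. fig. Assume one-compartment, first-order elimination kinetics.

0.49 mg/L

C₀ per dose = Dose / Vd = 409 / 295 = 1.386 mg/L
k = ln2 / t½ = 0.693147 / 15.4 = 0.04501 h⁻¹
Fraction remaining after one interval: r = e^(−kτ) = e^(−0.04501 × 23.3) = 0.3504
Before dose 2, 1 dose has been given (aged 1τ).
C_trough = C₀ × r = 1.386 × 0.3504 = 0.4857 mg/L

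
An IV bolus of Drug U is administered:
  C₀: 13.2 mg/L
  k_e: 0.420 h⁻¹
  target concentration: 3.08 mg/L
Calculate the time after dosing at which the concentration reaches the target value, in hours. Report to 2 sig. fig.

t = ln(C₀ / C) / k = ln(13.20 / 3.08) / 0.4200
  = ln(4.286) / 0.4200 = 1.455 / 0.4200 = 3.464 h

3.5 h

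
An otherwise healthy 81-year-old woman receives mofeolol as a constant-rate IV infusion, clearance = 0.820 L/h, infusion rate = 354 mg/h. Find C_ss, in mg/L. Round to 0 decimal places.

At steady state Css = R₀ / CL = 354 / 0.8200 = 431.7 mg/L

432 mg/L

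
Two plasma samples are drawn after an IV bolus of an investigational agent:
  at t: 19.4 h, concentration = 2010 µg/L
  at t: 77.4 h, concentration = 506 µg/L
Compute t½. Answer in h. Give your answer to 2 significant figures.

k = ln(C₁/C₂) / (t₂ − t₁) = ln(2010/506) / (77.4 − 19.4)
  = 1.379 / 58.00 = 0.02378 h⁻¹
t½ = ln2 / k = 0.693147 / 0.02378 = 29.15 h

29 h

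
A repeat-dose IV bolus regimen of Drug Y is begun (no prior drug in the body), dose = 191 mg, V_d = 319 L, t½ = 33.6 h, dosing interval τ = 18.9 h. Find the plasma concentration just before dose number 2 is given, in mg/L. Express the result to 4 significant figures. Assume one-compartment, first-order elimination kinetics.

C₀ per dose = Dose / Vd = 191 / 319 = 0.5987 mg/L
k = ln2 / t½ = 0.693147 / 33.6 = 0.02063 h⁻¹
Fraction remaining after one interval: r = e^(−kτ) = e^(−0.02063 × 18.9) = 0.6771
Before dose 2, 1 dose has been given (aged 1τ).
C_trough = C₀ × r = 0.5987 × 0.6771 = 0.4054 mg/L

0.4054 mg/L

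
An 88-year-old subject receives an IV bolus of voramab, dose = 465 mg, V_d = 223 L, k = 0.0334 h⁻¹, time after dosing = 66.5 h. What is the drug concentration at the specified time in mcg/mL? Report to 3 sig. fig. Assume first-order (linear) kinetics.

0.226 mcg/mL

C₀ = Dose / Vd = 465.0 / 223 = 2.085 mg/L
C = C₀ · e^(−k·t) = 2.085 × e^(−0.03340 × 66.5)
  = 2.085 × 0.1085 = 0.2262 mg/L
(0.2262 mg/L = 0.2262 mcg/mL)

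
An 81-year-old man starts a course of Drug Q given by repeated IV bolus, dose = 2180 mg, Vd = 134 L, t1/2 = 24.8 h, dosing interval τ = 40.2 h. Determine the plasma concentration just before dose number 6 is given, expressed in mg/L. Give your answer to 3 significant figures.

C₀ per dose = Dose / Vd = 2180 / 134 = 16.27 mg/L
k = ln2 / t½ = 0.693147 / 24.8 = 0.02795 h⁻¹
Fraction remaining after one interval: r = e^(−kτ) = e^(−0.02795 × 40.2) = 0.3251
Before dose 6, 5 doses have been given (aged 1τ, 2τ, 3τ, 4τ, 5τ).
C_trough = C₀ × (r + r² + … + r^5) = C₀ × r(1−r^5)/(1−r)
        = 16.27 × 0.3251 × (1 − 0.003631) / (1 − 0.3251) = 7.809 mg/L

7.81 mg/L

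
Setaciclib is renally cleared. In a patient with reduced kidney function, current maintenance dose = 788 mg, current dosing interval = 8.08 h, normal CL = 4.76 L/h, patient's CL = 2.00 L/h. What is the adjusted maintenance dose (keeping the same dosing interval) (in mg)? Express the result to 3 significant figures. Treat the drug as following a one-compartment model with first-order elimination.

To keep the same average steady-state level, dosing rate must scale with clearance.
CL ratio = 2.00 / 4.76 = 0.4202
New dose (same interval) = 788 × 0.4202 = 331.1 mg

331 mg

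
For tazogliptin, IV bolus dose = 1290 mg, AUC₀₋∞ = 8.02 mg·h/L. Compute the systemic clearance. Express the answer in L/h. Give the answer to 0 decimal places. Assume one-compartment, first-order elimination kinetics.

CL = Dose / AUC = 1290 / 8.02 = 160.8 L/h

161 L/h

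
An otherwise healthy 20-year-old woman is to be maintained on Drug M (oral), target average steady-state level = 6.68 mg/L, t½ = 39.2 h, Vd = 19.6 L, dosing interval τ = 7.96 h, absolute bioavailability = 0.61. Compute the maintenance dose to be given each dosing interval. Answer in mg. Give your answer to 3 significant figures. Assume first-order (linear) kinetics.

k = ln2 / t½ = 0.693147 / 39.2 = 0.01768 h⁻¹
CL = k × Vd = 0.01768 × 19.6 = 0.3465 L/h
At steady state, F × (Dose/τ) = Css × CL.
Dose = Css × CL × τ / F = 6.68 × 0.3465 × 7.96 / 0.61 = 30.20 mg

30.2 mg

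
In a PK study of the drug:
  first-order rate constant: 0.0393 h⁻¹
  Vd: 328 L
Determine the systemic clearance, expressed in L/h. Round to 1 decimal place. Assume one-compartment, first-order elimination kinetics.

CL = k × Vd = 0.0393 × 328 = 12.89 L/h

12.9 L/h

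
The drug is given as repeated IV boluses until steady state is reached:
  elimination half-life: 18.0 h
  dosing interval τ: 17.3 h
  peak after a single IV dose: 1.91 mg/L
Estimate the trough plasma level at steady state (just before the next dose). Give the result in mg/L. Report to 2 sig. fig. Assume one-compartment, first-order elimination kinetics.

k = ln2 / t½ = 0.693147 / 18.0 = 0.03851 h⁻¹
e^(−kτ) = e^(−0.03851 × 17.3) = 0.5136
Accumulation ratio R = 1 / (1 − e^(−kτ)) = 1 / (1 − 0.5136) = 2.056
Steady-state trough = C₀ × R × e^(−kτ) = 1.91 × 2.056 × 0.5136 = 2.017 mg/L

2.0 mg/L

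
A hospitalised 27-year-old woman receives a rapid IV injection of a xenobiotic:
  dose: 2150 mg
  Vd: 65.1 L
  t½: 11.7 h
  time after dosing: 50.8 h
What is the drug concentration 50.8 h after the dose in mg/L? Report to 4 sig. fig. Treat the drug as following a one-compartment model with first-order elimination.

C₀ = Dose / Vd = 2150 / 65.1 = 33.03 mg/L
k = ln2 / t½ = 0.693147 / 11.7 = 0.05924 h⁻¹
C = C₀ · e^(−k·t) = 33.03 × e^(−0.05924 × 50.8)
  = 33.03 × 0.04932 = 1.629 mg/L

1.629 mg/L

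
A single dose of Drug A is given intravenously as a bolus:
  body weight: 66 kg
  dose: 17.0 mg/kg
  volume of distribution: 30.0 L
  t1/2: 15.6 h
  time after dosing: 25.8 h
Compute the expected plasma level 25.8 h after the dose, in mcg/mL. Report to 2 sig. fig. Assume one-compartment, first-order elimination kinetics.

Total dose = 17.0 × 66 = 1122 mg
C₀ = Dose / Vd = 1122 / 30.0 = 37.40 mg/L
k = ln2 / t½ = 0.693147 / 15.6 = 0.04443 h⁻¹
C = C₀ · e^(−k·t) = 37.40 × e^(−0.04443 × 25.8)
  = 37.40 × 0.3178 = 11.89 mg/L
(11.89 mg/L = 11.89 mcg/mL)

12 mcg/mL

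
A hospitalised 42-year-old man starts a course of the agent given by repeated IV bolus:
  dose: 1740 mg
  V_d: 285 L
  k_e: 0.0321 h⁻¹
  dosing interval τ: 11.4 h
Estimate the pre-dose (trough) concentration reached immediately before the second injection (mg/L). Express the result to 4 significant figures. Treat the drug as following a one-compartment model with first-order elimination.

C₀ per dose = Dose / Vd = 1740 / 285 = 6.105 mg/L
Fraction remaining after one interval: r = e^(−kτ) = e^(−0.03210 × 11.4) = 0.6935
Before dose 2, 1 dose has been given (aged 1τ).
C_trough = C₀ × r = 6.105 × 0.6935 = 4.234 mg/L

4.234 mg/L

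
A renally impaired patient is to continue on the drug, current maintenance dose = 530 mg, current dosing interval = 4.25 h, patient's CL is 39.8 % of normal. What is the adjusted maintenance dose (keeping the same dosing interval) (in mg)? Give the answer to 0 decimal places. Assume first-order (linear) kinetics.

211 mg

To keep the same average steady-state level, dosing rate must scale with clearance.
CL ratio = 39.8 / 100 = 0.3980
New dose (same interval) = 530 × 0.3980 = 210.9 mg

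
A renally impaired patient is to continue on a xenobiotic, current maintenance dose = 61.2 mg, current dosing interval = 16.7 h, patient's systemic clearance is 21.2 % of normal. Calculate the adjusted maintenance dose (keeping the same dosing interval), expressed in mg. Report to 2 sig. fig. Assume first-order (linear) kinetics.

To keep the same average steady-state level, dosing rate must scale with clearance.
CL ratio = 21.2 / 100 = 0.2120
New dose (same interval) = 61.2 × 0.2120 = 12.97 mg

13 mg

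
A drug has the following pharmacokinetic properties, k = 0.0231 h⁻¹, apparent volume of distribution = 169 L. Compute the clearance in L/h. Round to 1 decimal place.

CL = k × Vd = 0.0231 × 169 = 3.904 L/h

3.9 L/h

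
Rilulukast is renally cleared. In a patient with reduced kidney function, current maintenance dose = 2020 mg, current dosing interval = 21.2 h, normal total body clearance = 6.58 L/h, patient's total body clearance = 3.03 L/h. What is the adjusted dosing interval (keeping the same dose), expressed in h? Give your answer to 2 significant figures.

46 h

To keep the same average steady-state level, dosing rate must scale with clearance.
CL ratio = 3.03 / 6.58 = 0.4605
New interval (same dose) = 21.2 / 0.4605 = 46.04 h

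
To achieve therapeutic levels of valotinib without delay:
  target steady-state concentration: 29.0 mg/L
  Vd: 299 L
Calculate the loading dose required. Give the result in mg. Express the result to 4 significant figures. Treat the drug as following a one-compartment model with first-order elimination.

8671 mg

LD = Css × Vd = 29.0 × 299 = 8671 mg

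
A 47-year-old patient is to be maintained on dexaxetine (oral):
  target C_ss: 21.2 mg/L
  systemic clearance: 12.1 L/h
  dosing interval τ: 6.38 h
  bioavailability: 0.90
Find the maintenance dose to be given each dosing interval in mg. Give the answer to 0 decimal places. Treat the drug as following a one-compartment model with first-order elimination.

At steady state, F × (Dose/τ) = Css × CL.
Dose = Css × CL × τ / F = 21.2 × 12.10 × 6.38 / 0.90 = 1818 mg

1818 mg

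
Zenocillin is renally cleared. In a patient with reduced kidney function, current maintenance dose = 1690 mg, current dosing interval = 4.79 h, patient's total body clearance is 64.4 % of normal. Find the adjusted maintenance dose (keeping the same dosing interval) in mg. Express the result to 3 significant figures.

1090 mg

To keep the same average steady-state level, dosing rate must scale with clearance.
CL ratio = 64.4 / 100 = 0.6440
New dose (same interval) = 1690 × 0.6440 = 1088 mg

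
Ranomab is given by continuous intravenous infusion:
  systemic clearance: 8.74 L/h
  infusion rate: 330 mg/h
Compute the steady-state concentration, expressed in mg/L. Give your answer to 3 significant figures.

At steady state Css = R₀ / CL = 330 / 8.740 = 37.76 mg/L

37.8 mg/L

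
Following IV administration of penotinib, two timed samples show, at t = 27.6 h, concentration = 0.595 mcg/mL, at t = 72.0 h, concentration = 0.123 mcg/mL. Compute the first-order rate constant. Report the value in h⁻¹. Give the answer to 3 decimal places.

k = ln(C₁/C₂) / (t₂ − t₁) = ln(0.595/0.123) / (72.0 − 27.6)
  = 1.576 / 44.40 = 0.03550 h⁻¹

0.036 h⁻¹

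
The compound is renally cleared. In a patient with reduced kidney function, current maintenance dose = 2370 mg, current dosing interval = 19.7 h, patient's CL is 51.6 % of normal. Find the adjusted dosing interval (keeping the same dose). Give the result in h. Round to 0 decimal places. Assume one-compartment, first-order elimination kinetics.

To keep the same average steady-state level, dosing rate must scale with clearance.
CL ratio = 51.6 / 100 = 0.5160
New interval (same dose) = 19.7 / 0.5160 = 38.18 h

38 h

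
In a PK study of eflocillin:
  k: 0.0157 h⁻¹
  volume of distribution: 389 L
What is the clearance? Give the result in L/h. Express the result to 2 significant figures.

CL = k × Vd = 0.0157 × 389 = 6.107 L/h

6.1 L/h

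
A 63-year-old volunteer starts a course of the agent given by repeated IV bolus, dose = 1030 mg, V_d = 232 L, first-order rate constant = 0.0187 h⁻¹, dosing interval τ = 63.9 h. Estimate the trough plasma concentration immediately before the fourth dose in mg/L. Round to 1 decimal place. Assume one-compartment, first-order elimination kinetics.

C₀ per dose = Dose / Vd = 1030 / 232 = 4.440 mg/L
Fraction remaining after one interval: r = e^(−kτ) = e^(−0.01870 × 63.9) = 0.3027
Before dose 4, 3 doses have been given (aged 1τ, 2τ, 3τ).
C_trough = C₀ × (r + r² + … + r^3) = C₀ × r(1−r^3)/(1−r)
        = 4.440 × 0.3027 × (1 − 0.02774) / (1 − 0.3027) = 1.874 mg/L

1.9 mg/L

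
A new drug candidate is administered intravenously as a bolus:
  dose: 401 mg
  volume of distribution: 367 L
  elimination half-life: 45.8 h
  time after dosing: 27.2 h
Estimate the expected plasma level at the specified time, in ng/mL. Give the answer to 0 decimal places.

724 ng/mL

C₀ = Dose / Vd = 401.0 / 367 = 1.093 mg/L
k = ln2 / t½ = 0.693147 / 45.8 = 0.01513 h⁻¹
C = C₀ · e^(−k·t) = 1.093 × e^(−0.01513 × 27.2)
  = 1.093 × 0.6626 = 0.7242 mg/L
Convert: 0.7242 mg/L × 1000 = 724.2 ng/mL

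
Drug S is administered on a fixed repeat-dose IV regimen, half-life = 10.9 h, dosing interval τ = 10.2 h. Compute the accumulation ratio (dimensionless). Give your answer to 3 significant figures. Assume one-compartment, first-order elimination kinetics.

2.10

k = ln2 / t½ = 0.693147 / 10.9 = 0.06359 h⁻¹
e^(−kτ) = e^(−0.06359 × 10.2) = 0.5228
Accumulation ratio R = 1 / (1 − e^(−kτ)) = 1 / (1 − 0.5228) = 2.096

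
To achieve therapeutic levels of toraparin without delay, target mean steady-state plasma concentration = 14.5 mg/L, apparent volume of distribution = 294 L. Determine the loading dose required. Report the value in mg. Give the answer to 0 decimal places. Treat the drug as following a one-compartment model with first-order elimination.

4263 mg

LD = Css × Vd = 14.5 × 294 = 4263 mg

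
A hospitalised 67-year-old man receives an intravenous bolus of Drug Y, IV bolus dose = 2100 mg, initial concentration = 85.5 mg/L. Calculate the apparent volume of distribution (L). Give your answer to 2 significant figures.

25 L

Vd = Dose / C₀ = 2100 / 85.5 = 24.56 L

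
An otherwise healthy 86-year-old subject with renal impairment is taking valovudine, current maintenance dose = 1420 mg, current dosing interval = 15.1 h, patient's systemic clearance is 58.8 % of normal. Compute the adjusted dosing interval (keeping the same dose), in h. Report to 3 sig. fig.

25.7 h

To keep the same average steady-state level, dosing rate must scale with clearance.
CL ratio = 58.8 / 100 = 0.5880
New interval (same dose) = 15.1 / 0.5880 = 25.68 h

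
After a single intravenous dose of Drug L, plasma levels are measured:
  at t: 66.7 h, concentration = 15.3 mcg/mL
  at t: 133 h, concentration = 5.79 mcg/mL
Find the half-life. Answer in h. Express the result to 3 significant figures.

47.3 h

k = ln(C₁/C₂) / (t₂ − t₁) = ln(15.3/5.79) / (133 − 66.7)
  = 0.9717 / 66.30 = 0.01466 h⁻¹
t½ = ln2 / k = 0.693147 / 0.01466 = 47.28 h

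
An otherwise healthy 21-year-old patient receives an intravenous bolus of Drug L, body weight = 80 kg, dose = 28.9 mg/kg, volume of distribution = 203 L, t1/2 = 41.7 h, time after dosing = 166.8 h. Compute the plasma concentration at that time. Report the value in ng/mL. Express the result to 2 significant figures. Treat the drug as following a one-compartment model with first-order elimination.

710 ng/mL

Total dose = 28.9 × 80 = 2312 mg
C₀ = Dose / Vd = 2312 / 203 = 11.39 mg/L
k = ln2 / t½ = 0.693147 / 41.7 = 0.01662 h⁻¹
t / t½ = 166.8 / 41.7 = 4 half-lives
C = C₀ × (1/2)^4 = 11.39 × 0.06250 = 0.7119 mg/L
Convert: 0.7119 mg/L × 1000 = 711.9 ng/mL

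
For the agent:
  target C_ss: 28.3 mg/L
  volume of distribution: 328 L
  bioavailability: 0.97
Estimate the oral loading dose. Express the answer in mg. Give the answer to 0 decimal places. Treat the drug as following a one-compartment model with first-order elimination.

9569 mg

LD = Css × Vd / F = 28.3 × 328 / 0.97 = 9569 mg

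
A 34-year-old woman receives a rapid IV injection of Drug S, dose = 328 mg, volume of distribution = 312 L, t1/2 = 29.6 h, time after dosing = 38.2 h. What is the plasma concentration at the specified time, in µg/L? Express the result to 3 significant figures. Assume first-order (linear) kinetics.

C₀ = Dose / Vd = 328.0 / 312 = 1.051 mg/L
k = ln2 / t½ = 0.693147 / 29.6 = 0.02342 h⁻¹
C = C₀ · e^(−k·t) = 1.051 × e^(−0.02342 × 38.2)
  = 1.051 × 0.4088 = 0.4296 mg/L
Convert: 0.4296 mg/L × 1000 = 429.6 µg/L

430 µg/L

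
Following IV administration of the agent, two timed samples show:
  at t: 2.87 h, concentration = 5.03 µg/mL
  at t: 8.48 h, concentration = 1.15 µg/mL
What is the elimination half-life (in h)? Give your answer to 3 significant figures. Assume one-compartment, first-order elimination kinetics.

k = ln(C₁/C₂) / (t₂ − t₁) = ln(5.03/1.15) / (8.48 − 2.87)
  = 1.476 / 5.610 = 0.2631 h⁻¹
t½ = ln2 / k = 0.693147 / 0.2631 = 2.635 h

2.64 h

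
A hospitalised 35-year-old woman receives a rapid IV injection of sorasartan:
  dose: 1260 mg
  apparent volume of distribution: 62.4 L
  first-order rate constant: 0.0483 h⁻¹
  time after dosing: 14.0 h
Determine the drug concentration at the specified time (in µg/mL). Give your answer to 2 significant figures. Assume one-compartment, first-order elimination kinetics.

C₀ = Dose / Vd = 1260 / 62.4 = 20.19 mg/L
C = C₀ · e^(−k·t) = 20.19 × e^(−0.04830 × 14.0)
  = 20.19 × 0.5085 = 10.27 mg/L
(10.27 mg/L = 10.27 µg/mL)

10 µg/mL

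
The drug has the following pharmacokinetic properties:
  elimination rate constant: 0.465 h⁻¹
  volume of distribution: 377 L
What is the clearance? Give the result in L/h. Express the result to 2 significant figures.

CL = k × Vd = 0.465 × 377 = 175.3 L/h

180 L/h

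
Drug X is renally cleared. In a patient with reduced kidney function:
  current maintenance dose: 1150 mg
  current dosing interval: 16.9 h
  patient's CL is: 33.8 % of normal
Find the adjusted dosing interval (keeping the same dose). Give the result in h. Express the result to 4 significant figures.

50.00 h

To keep the same average steady-state level, dosing rate must scale with clearance.
CL ratio = 33.8 / 100 = 0.3380
New interval (same dose) = 16.9 / 0.3380 = 50.00 h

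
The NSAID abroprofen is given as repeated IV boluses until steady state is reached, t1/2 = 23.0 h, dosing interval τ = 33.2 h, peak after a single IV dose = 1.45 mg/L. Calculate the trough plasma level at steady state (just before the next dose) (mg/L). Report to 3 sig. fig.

0.843 mg/L

k = ln2 / t½ = 0.693147 / 23.0 = 0.03014 h⁻¹
e^(−kτ) = e^(−0.03014 × 33.2) = 0.3676
Accumulation ratio R = 1 / (1 − e^(−kτ)) = 1 / (1 − 0.3676) = 1.581
Steady-state trough = C₀ × R × e^(−kτ) = 1.45 × 1.581 × 0.3676 = 0.8427 mg/L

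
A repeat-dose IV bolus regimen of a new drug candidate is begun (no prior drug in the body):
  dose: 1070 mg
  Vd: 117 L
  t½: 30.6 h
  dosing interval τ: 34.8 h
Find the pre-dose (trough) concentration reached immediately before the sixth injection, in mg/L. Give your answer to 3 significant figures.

C₀ per dose = Dose / Vd = 1070 / 117 = 9.145 mg/L
k = ln2 / t½ = 0.693147 / 30.6 = 0.02265 h⁻¹
Fraction remaining after one interval: r = e^(−kτ) = e^(−0.02265 × 34.8) = 0.4547
Before dose 6, 5 doses have been given (aged 1τ, 2τ, 3τ, 4τ, 5τ).
C_trough = C₀ × (r + r² + … + r^5) = C₀ × r(1−r^5)/(1−r)
        = 9.145 × 0.4547 × (1 − 0.01944) / (1 − 0.4547) = 7.477 mg/L

7.48 mg/L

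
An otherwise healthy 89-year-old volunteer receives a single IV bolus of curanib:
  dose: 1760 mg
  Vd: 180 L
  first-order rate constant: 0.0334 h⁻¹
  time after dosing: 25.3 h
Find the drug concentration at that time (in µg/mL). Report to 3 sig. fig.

4.20 µg/mL

C₀ = Dose / Vd = 1760 / 180 = 9.778 mg/L
C = C₀ · e^(−k·t) = 9.778 × e^(−0.03340 × 25.3)
  = 9.778 × 0.4295 = 4.200 mg/L
(4.200 mg/L = 4.200 µg/mL)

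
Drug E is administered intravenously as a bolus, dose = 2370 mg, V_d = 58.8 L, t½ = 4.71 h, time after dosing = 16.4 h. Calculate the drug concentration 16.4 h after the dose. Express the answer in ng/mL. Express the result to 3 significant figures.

C₀ = Dose / Vd = 2370 / 58.8 = 40.31 mg/L
k = ln2 / t½ = 0.693147 / 4.71 = 0.1472 h⁻¹
C = C₀ · e^(−k·t) = 40.31 × e^(−0.1472 × 16.4)
  = 40.31 × 0.08945 = 3.606 mg/L
Convert: 3.606 mg/L × 1000 = 3606 ng/mL

3610 ng/mL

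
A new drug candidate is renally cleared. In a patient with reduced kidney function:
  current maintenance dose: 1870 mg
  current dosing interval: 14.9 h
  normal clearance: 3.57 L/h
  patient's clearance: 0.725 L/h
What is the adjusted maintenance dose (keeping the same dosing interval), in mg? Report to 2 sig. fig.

To keep the same average steady-state level, dosing rate must scale with clearance.
CL ratio = 0.725 / 3.57 = 0.2031
New dose (same interval) = 1870 × 0.2031 = 379.8 mg

380 mg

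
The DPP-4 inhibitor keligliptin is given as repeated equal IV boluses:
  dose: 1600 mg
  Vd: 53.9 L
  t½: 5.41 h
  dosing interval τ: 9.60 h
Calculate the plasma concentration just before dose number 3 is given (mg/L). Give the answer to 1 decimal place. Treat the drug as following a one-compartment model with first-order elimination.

11.2 mg/L

C₀ per dose = Dose / Vd = 1600 / 53.9 = 29.68 mg/L
k = ln2 / t½ = 0.693147 / 5.41 = 0.1281 h⁻¹
Fraction remaining after one interval: r = e^(−kτ) = e^(−0.1281 × 9.60) = 0.2924
Before dose 3, 2 doses have been given (aged 1τ, 2τ).
C_trough = C₀ × (r + r²) = 29.68 × (0.2924 + 0.08550) = 11.22 mg/L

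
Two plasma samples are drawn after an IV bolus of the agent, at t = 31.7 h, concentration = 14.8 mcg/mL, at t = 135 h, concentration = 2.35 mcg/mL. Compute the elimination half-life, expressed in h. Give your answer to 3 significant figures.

k = ln(C₁/C₂) / (t₂ − t₁) = ln(14.8/2.35) / (135 − 31.7)
  = 1.840 / 103.3 = 0.01781 h⁻¹
t½ = ln2 / k = 0.693147 / 0.01781 = 38.92 h

38.9 h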